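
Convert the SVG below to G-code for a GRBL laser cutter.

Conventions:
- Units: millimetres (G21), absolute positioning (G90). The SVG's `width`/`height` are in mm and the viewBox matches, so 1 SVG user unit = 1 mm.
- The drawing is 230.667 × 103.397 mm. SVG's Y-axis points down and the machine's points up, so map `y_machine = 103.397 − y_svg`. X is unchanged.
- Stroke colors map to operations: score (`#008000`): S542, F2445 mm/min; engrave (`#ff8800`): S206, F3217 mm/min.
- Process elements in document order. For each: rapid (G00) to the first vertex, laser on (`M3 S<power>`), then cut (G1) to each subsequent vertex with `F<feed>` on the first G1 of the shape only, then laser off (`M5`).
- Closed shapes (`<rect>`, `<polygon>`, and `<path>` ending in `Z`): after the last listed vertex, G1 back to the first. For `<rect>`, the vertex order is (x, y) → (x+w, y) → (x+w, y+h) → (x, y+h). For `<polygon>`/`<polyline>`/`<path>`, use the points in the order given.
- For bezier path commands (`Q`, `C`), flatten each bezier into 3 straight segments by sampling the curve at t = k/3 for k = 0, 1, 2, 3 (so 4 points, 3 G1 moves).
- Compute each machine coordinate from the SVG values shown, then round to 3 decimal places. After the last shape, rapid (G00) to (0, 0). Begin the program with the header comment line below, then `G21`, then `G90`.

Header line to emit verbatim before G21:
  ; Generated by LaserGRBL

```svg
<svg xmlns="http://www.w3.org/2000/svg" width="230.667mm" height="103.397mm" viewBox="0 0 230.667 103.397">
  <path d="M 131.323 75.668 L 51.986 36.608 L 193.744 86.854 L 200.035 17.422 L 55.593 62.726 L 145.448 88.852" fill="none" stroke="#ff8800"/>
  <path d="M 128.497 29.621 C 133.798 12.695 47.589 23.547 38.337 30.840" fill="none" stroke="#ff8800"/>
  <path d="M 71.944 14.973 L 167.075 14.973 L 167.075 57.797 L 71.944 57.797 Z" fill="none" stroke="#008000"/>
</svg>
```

; Generated by LaserGRBL
G21
G90
G00 X131.323 Y27.729
M3 S206
G1 X51.986 Y66.789 F3217
G1 X193.744 Y16.543
G1 X200.035 Y85.975
G1 X55.593 Y40.671
G1 X145.448 Y14.545
M5
G00 X128.497 Y73.776
M3 S206
G1 X109.534 Y82.603 F3217
G1 X67.002 Y79.876
G1 X38.337 Y72.557
M5
G00 X71.944 Y88.424
M3 S542
G1 X167.075 Y88.424 F2445
G1 X167.075 Y45.600
G1 X71.944 Y45.600
G1 X71.944 Y88.424
M5
G00 X0.000 Y0.000

1 u = 1 mm; y_m = 103.397 − y.

[1] `<path>` open polyline, #ff8800→engrave S206 F3217: (131.323,27.729) → (51.986,66.789) → (193.744,16.543) → (200.035,85.975) → (55.593,40.671) → (145.448,14.545)

[2] `<path>` cubic bezier, #ff8800→engrave S206 F3217: (128.497,73.776) → (109.534,82.603) → (67.002,79.876) → (38.337,72.557)

[3] `<path>` rectangle, #008000→score S542 F2445: (71.944,88.424) → (167.075,88.424) → (167.075,45.600) → (71.944,45.600) → (71.944,88.424) (closed)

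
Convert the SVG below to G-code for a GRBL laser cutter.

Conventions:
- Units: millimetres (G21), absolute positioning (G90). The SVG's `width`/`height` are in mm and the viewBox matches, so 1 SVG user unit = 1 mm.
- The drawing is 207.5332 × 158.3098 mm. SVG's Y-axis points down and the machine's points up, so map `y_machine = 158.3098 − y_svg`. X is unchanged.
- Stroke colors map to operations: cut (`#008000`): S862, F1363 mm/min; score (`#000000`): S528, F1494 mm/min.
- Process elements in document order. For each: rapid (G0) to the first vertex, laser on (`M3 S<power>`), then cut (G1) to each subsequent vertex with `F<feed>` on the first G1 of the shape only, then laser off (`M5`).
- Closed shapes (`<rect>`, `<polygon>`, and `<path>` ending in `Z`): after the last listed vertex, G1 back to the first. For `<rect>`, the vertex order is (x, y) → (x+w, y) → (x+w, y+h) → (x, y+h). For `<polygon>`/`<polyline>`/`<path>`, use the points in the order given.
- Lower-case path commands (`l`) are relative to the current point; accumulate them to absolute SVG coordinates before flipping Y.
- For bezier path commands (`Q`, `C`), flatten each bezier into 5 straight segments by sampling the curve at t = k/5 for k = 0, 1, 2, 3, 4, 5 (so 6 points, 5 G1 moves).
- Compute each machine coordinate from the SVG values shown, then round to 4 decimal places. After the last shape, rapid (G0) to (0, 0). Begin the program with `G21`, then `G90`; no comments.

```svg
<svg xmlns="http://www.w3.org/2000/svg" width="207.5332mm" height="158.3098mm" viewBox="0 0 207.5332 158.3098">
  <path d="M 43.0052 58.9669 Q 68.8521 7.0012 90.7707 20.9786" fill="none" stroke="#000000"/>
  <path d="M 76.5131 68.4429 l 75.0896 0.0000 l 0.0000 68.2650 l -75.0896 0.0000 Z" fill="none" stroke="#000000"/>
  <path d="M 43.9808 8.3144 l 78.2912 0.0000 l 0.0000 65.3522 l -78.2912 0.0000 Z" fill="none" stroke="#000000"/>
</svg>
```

1 u = 1 mm; y_m = 158.3098 − y.

[1] `<path>` quadratic bezier, #000000→score S528 F1494: (43.0052,99.3429) → (53.1868,117.4915) → (63.0542,130.3646) → (72.6073,137.9622) → (81.8461,140.2844) → (90.7707,137.3312)

[2] `<path>` rectangle, #000000→score S528 F1494: (76.5131,89.8669) → (151.6027,89.8669) → (151.6027,21.6019) → (76.5131,21.6019) → (76.5131,89.8669) (closed)

[3] `<path>` rectangle, #000000→score S528 F1494: (43.9808,149.9954) → (122.2720,149.9954) → (122.2720,84.6432) → (43.9808,84.6432) → (43.9808,149.9954) (closed)

G21
G90
G0 X43.0052 Y99.3429
M3 S528
G1 X53.1868 Y117.4915 F1494
G1 X63.0542 Y130.3646
G1 X72.6073 Y137.9622
G1 X81.8461 Y140.2844
G1 X90.7707 Y137.3312
M5
G0 X76.5131 Y89.8669
M3 S528
G1 X151.6027 Y89.8669 F1494
G1 X151.6027 Y21.6019
G1 X76.5131 Y21.6019
G1 X76.5131 Y89.8669
M5
G0 X43.9808 Y149.9954
M3 S528
G1 X122.2720 Y149.9954 F1494
G1 X122.2720 Y84.6432
G1 X43.9808 Y84.6432
G1 X43.9808 Y149.9954
M5
G0 X0.0000 Y0.0000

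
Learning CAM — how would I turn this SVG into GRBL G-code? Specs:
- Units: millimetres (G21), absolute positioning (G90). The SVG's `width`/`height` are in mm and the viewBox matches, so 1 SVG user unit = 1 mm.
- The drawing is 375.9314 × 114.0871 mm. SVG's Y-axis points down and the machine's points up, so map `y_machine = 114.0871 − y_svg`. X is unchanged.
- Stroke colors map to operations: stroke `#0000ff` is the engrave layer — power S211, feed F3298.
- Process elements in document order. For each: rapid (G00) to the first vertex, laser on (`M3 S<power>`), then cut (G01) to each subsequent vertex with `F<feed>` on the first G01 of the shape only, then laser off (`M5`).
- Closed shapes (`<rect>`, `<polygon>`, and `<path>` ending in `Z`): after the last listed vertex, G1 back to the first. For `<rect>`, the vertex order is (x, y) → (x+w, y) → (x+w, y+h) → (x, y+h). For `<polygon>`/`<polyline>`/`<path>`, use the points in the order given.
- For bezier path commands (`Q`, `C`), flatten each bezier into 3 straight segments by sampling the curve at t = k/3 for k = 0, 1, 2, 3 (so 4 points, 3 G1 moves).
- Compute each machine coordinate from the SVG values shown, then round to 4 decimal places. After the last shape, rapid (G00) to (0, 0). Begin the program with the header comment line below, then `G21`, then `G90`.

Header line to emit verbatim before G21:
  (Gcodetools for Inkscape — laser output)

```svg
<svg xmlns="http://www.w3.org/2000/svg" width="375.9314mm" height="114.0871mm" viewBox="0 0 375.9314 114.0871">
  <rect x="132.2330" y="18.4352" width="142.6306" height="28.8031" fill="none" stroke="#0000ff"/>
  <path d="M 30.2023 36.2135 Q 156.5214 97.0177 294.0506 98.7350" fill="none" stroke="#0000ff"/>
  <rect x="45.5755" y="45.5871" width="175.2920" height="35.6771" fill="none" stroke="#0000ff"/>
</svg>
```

Since the viewBox matches the mm dimensions, user units are millimetres directly. The only transform is the Y-flip y_m = 114.0871 − y_svg.

Shape 1 is a rectangle drawn with `<rect>`. Its stroke #0000ff means engrave at S211, F3298. After flipping Y the toolpath is (132.2330,95.6519) → (274.8636,95.6519) → (274.8636,66.8488) → (132.2330,66.8488) → (132.2330,95.6519), returning to the start.

Shape 2 is a quadratic bezier drawn with `<path>`. Its stroke #0000ff means engrave at S211, F3298. After flipping Y the toolpath is (30.2023,77.8736) → (115.6606,43.9027) → (203.6100,23.0622) → (294.0506,15.3521).

Shape 3 is a rectangle drawn with `<rect>`. Its stroke #0000ff means engrave at S211, F3298. After flipping Y the toolpath is (45.5755,68.5000) → (220.8675,68.5000) → (220.8675,32.8229) → (45.5755,32.8229) → (45.5755,68.5000), returning to the start.

(Gcodetools for Inkscape — laser output)
G21
G90
G00 X132.2330 Y95.6519
M3 S211
G01 X274.8636 Y95.6519 F3298
G01 X274.8636 Y66.8488
G01 X132.2330 Y66.8488
G01 X132.2330 Y95.6519
M5
G00 X30.2023 Y77.8736
M3 S211
G01 X115.6606 Y43.9027 F3298
G01 X203.6100 Y23.0622
G01 X294.0506 Y15.3521
M5
G00 X45.5755 Y68.5000
M3 S211
G01 X220.8675 Y68.5000 F3298
G01 X220.8675 Y32.8229
G01 X45.5755 Y32.8229
G01 X45.5755 Y68.5000
M5
G00 X0.0000 Y0.0000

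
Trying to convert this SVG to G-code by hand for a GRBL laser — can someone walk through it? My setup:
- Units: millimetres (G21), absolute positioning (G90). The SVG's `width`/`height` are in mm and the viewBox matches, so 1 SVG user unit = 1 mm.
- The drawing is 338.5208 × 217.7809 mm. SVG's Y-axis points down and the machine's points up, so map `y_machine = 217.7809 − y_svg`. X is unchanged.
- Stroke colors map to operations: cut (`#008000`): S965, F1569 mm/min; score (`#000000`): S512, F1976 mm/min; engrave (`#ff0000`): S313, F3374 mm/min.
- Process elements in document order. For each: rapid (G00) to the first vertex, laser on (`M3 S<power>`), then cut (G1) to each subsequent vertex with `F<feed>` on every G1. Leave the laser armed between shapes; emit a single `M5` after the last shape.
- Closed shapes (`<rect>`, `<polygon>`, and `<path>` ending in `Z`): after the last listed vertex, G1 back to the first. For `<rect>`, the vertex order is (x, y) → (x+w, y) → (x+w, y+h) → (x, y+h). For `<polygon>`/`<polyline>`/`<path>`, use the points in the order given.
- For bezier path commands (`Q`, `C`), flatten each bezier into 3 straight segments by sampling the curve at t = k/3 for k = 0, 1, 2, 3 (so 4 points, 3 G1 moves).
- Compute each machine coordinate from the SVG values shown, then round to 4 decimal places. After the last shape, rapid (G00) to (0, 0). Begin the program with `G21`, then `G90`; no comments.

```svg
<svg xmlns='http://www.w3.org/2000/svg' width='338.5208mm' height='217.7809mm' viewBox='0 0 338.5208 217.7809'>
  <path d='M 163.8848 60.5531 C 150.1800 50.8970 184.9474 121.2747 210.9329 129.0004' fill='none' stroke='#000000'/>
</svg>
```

G21
G90
G00 X163.8848 Y157.2278
M3 S512
G1 X164.2169 Y145.4906 F1976
G1 X184.1406 Y112.1055 F1976
G1 X210.9329 Y88.7805 F1976
M5
G00 X0.0000 Y0.0000

viewBox `0 0 338.5208 217.7809` with mm width/height → 1 unit = 1 mm. Flip: y_m = 217.7809 − y_svg.

**Shape 1** — `<path>` cubic bezier, stroke `#000000` → score (S512, F1976). Control points (SVG): P0=(163.8848,60.5531), P1=(150.1800,50.8970), P2=(184.9474,121.2747), P3=(210.9329,129.0004); sampled at t=k/3. Machine vertices: (163.8848,157.2278) → (164.2169,145.4906) → (184.1406,112.1055) → (210.9329,88.7805). Open path.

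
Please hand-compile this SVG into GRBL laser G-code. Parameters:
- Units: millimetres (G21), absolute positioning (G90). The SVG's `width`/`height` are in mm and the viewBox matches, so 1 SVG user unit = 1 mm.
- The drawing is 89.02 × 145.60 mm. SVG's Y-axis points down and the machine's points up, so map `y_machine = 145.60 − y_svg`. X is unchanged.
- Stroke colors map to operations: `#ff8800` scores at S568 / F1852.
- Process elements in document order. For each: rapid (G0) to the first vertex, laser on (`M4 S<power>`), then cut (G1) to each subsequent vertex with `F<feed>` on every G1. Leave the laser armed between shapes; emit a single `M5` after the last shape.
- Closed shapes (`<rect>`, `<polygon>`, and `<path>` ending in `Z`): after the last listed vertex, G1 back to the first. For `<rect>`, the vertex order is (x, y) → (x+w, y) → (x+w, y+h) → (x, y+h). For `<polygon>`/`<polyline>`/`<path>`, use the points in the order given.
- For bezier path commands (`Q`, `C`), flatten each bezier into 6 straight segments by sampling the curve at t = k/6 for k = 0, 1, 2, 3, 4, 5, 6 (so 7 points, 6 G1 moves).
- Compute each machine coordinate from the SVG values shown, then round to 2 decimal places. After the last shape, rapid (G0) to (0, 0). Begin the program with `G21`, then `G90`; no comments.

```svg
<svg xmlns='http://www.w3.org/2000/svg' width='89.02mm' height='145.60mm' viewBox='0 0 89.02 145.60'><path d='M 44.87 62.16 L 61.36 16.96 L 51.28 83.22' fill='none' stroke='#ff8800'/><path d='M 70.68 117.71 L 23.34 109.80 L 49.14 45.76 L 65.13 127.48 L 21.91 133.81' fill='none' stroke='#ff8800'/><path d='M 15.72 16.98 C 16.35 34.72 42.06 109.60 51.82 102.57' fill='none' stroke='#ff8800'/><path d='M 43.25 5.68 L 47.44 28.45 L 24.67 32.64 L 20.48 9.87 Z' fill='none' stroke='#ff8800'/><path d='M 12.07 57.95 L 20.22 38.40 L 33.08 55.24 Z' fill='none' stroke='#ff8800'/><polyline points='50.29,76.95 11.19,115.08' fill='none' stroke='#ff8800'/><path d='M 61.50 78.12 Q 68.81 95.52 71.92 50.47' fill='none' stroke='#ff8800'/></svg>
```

Since the viewBox matches the mm dimensions, user units are millimetres directly. The only transform is the Y-flip y_m = 145.60 − y_svg.

Shape 1 is a open polyline drawn with `<path>`. Its stroke #ff8800 means score at S568, F1852. After flipping Y the toolpath is (44.87,83.44) → (61.36,128.64) → (51.28,62.38).

Shape 2 is a open polyline drawn with `<path>`. Its stroke #ff8800 means score at S568, F1852. After flipping Y the toolpath is (70.68,27.89) → (23.34,35.80) → (49.14,99.84) → (65.13,18.12) → (21.91,11.79).

Shape 3 is a cubic bezier drawn with `<path>`. Its stroke #ff8800 means score at S568, F1852. After flipping Y the toolpath is (15.72,128.62) → (17.94,115.63) → (23.19,96.98) → (30.35,76.54) → (38.26,58.15) → (45.80,45.70) → (51.82,43.03).

Shape 4 is a regular polygon drawn with `<path>`. Its stroke #ff8800 means score at S568, F1852. After flipping Y the toolpath is (43.25,139.92) → (47.44,117.15) → (24.67,112.96) → (20.48,135.73) → (43.25,139.92), returning to the start.

Shape 5 is a regular polygon drawn with `<path>`. Its stroke #ff8800 means score at S568, F1852. After flipping Y the toolpath is (12.07,87.65) → (20.22,107.20) → (33.08,90.36) → (12.07,87.65), returning to the start.

Shape 6 is a line segment drawn with `<polyline>`. Its stroke #ff8800 means score at S568, F1852. After flipping Y the toolpath is (50.29,68.65) → (11.19,30.52).

Shape 7 is a quadratic bezier drawn with `<path>`. Its stroke #ff8800 means score at S568, F1852. After flipping Y the toolpath is (61.50,67.48) → (63.82,63.41) → (65.91,62.82) → (67.76,65.69) → (69.38,72.04) → (70.77,81.85) → (71.92,95.13).

G21
G90
G0 X44.87 Y83.44
M4 S568
G1 X61.36 Y128.64 F1852
G1 X51.28 Y62.38 F1852
G0 X70.68 Y27.89
M4 S568
G1 X23.34 Y35.80 F1852
G1 X49.14 Y99.84 F1852
G1 X65.13 Y18.12 F1852
G1 X21.91 Y11.79 F1852
G0 X15.72 Y128.62
M4 S568
G1 X17.94 Y115.63 F1852
G1 X23.19 Y96.98 F1852
G1 X30.35 Y76.54 F1852
G1 X38.26 Y58.15 F1852
G1 X45.80 Y45.70 F1852
G1 X51.82 Y43.03 F1852
G0 X43.25 Y139.92
M4 S568
G1 X47.44 Y117.15 F1852
G1 X24.67 Y112.96 F1852
G1 X20.48 Y135.73 F1852
G1 X43.25 Y139.92 F1852
G0 X12.07 Y87.65
M4 S568
G1 X20.22 Y107.20 F1852
G1 X33.08 Y90.36 F1852
G1 X12.07 Y87.65 F1852
G0 X50.29 Y68.65
M4 S568
G1 X11.19 Y30.52 F1852
G0 X61.50 Y67.48
M4 S568
G1 X63.82 Y63.41 F1852
G1 X65.91 Y62.82 F1852
G1 X67.76 Y65.69 F1852
G1 X69.38 Y72.04 F1852
G1 X70.77 Y81.85 F1852
G1 X71.92 Y95.13 F1852
M5
G0 X0.00 Y0.00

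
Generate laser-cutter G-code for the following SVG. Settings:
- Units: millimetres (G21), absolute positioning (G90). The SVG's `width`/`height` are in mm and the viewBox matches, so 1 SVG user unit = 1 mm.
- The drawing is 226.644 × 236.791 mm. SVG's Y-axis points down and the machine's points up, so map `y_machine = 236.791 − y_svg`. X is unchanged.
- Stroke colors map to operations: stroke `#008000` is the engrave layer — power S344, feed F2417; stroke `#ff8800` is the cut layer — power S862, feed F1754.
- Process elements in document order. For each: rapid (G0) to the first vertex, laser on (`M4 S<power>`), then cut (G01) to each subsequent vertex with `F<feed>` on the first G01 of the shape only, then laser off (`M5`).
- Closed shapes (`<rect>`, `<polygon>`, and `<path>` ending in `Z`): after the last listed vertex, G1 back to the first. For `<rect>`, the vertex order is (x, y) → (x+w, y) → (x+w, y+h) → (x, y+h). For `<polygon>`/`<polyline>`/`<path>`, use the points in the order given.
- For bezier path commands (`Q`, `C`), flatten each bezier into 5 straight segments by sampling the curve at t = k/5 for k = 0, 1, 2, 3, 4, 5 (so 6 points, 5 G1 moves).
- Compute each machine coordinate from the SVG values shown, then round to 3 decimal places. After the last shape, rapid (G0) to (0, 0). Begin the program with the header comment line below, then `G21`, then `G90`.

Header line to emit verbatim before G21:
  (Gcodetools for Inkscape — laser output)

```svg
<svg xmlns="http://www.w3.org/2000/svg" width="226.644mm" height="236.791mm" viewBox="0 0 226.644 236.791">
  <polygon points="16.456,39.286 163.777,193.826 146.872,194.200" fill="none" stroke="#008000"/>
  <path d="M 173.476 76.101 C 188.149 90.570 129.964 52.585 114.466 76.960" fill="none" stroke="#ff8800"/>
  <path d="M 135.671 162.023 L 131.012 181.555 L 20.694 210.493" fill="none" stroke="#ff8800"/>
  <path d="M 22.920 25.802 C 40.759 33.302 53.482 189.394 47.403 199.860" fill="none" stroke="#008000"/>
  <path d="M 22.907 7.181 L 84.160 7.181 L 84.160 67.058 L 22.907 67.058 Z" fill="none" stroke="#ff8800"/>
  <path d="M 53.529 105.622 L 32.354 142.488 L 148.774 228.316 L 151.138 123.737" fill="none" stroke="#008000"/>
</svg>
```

viewBox `0 0 226.644 236.791` with mm width/height → 1 unit = 1 mm. Flip: y_m = 236.791 − y_svg.

**Shape 1** — `<polygon>` closed polygon, stroke `#008000` → engrave (S344, F2417). Machine vertices: (16.456,197.505) → (163.777,42.965) → (146.872,42.591) → (16.456,197.505). Closed: final G1 returns to the first vertex.

**Shape 2** — `<path>` cubic bezier, stroke `#ff8800` → cut (S862, F1754). Control points (SVG): P0=(173.476,76.101), P1=(188.149,90.570), P2=(129.964,52.585), P3=(114.466,76.960); sampled at t=k/5. Machine vertices: (173.476,160.690) → (174.461,157.385) → (163.507,161.157) → (146.158,166.496) → (127.963,167.891) → (114.466,159.831). Open path.

**Shape 3** — `<path>` open polyline, stroke `#ff8800` → cut (S862, F1754). Machine vertices: (135.671,74.768) → (131.012,55.236) → (20.694,26.298). Open path.

**Shape 4** — `<path>` cubic bezier, stroke `#008000` → engrave (S344, F2417). Control points (SVG): P0=(22.920,25.802), P1=(40.759,33.302), P2=(53.482,189.394), P3=(47.403,199.860); sampled at t=k/5. Machine vertices: (22.920,210.989) → (32.900,191.012) → (40.995,149.495) → (46.549,100.561) → (48.904,58.332) → (47.403,36.931). Open path.

**Shape 5** — `<path>` rectangle, stroke `#ff8800` → cut (S862, F1754). Machine vertices: (22.907,229.610) → (84.160,229.610) → (84.160,169.733) → (22.907,169.733) → (22.907,229.610). Closed: final G1 returns to the first vertex.

**Shape 6** — `<path>` open polyline, stroke `#008000` → engrave (S344, F2417). Machine vertices: (53.529,131.169) → (32.354,94.303) → (148.774,8.475) → (151.138,113.054). Open path.

(Gcodetools for Inkscape — laser output)
G21
G90
G0 X16.456 Y197.505
M4 S344
G01 X163.777 Y42.965 F2417
G01 X146.872 Y42.591
G01 X16.456 Y197.505
M5
G0 X173.476 Y160.690
M4 S862
G01 X174.461 Y157.385 F1754
G01 X163.507 Y161.157
G01 X146.158 Y166.496
G01 X127.963 Y167.891
G01 X114.466 Y159.831
M5
G0 X135.671 Y74.768
M4 S862
G01 X131.012 Y55.236 F1754
G01 X20.694 Y26.298
M5
G0 X22.920 Y210.989
M4 S344
G01 X32.900 Y191.012 F2417
G01 X40.995 Y149.495
G01 X46.549 Y100.561
G01 X48.904 Y58.332
G01 X47.403 Y36.931
M5
G0 X22.907 Y229.610
M4 S862
G01 X84.160 Y229.610 F1754
G01 X84.160 Y169.733
G01 X22.907 Y169.733
G01 X22.907 Y229.610
M5
G0 X53.529 Y131.169
M4 S344
G01 X32.354 Y94.303 F2417
G01 X148.774 Y8.475
G01 X151.138 Y113.054
M5
G0 X0.000 Y0.000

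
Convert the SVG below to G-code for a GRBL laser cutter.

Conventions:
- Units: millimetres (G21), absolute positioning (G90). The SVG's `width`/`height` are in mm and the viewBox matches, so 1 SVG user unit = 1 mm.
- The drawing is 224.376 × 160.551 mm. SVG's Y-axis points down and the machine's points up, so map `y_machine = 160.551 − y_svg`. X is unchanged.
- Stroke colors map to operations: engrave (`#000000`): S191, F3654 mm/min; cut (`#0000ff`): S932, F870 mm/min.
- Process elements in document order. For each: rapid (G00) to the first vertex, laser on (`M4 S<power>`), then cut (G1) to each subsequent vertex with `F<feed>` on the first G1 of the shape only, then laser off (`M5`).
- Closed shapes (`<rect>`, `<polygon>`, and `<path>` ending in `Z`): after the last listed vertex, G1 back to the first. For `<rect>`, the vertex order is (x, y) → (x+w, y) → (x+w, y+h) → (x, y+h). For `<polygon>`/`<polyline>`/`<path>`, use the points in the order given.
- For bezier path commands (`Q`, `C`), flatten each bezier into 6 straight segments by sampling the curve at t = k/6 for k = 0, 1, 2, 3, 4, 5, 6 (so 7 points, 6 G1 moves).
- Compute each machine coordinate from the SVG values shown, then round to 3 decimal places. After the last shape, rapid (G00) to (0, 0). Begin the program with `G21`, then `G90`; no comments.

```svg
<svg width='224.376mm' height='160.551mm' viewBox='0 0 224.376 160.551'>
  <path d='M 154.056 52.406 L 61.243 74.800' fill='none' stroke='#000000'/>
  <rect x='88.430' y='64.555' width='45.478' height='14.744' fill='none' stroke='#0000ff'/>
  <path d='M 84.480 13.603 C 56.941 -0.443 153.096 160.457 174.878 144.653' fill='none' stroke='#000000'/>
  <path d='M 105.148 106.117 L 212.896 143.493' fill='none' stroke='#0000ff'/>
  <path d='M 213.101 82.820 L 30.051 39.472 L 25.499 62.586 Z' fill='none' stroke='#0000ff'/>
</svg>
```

1 u = 1 mm; y_m = 160.551 − y.

[1] `<path>` line segment, #000000→engrave S191 F3654: (154.056,108.145) → (61.243,85.751)

[2] `<rect>` rectangle, #0000ff→cut S932 F870: (88.430,95.996) → (133.908,95.996) → (133.908,81.252) → (88.430,81.252) → (88.430,95.996) (closed)

[3] `<path>` cubic bezier, #000000→engrave S191 F3654: (84.480,146.948) → (80.101,141.020) → (90.837,115.703) → (111.184,80.764) → (135.641,45.971) → (158.706,21.093) → (174.878,15.898)

[4] `<path>` line segment, #0000ff→cut S932 F870: (105.148,54.434) → (212.896,17.058)

[5] `<path>` closed polygon, #0000ff→cut S932 F870: (213.101,77.731) → (30.051,121.079) → (25.499,97.965) → (213.101,77.731) (closed)

G21
G90
G00 X154.056 Y108.145
M4 S191
G1 X61.243 Y85.751 F3654
M5
G00 X88.430 Y95.996
M4 S932
G1 X133.908 Y95.996 F870
G1 X133.908 Y81.252
G1 X88.430 Y81.252
G1 X88.430 Y95.996
M5
G00 X84.480 Y146.948
M4 S191
G1 X80.101 Y141.020 F3654
G1 X90.837 Y115.703
G1 X111.184 Y80.764
G1 X135.641 Y45.971
G1 X158.706 Y21.093
G1 X174.878 Y15.898
M5
G00 X105.148 Y54.434
M4 S932
G1 X212.896 Y17.058 F870
M5
G00 X213.101 Y77.731
M4 S932
G1 X30.051 Y121.079 F870
G1 X25.499 Y97.965
G1 X213.101 Y77.731
M5
G00 X0.000 Y0.000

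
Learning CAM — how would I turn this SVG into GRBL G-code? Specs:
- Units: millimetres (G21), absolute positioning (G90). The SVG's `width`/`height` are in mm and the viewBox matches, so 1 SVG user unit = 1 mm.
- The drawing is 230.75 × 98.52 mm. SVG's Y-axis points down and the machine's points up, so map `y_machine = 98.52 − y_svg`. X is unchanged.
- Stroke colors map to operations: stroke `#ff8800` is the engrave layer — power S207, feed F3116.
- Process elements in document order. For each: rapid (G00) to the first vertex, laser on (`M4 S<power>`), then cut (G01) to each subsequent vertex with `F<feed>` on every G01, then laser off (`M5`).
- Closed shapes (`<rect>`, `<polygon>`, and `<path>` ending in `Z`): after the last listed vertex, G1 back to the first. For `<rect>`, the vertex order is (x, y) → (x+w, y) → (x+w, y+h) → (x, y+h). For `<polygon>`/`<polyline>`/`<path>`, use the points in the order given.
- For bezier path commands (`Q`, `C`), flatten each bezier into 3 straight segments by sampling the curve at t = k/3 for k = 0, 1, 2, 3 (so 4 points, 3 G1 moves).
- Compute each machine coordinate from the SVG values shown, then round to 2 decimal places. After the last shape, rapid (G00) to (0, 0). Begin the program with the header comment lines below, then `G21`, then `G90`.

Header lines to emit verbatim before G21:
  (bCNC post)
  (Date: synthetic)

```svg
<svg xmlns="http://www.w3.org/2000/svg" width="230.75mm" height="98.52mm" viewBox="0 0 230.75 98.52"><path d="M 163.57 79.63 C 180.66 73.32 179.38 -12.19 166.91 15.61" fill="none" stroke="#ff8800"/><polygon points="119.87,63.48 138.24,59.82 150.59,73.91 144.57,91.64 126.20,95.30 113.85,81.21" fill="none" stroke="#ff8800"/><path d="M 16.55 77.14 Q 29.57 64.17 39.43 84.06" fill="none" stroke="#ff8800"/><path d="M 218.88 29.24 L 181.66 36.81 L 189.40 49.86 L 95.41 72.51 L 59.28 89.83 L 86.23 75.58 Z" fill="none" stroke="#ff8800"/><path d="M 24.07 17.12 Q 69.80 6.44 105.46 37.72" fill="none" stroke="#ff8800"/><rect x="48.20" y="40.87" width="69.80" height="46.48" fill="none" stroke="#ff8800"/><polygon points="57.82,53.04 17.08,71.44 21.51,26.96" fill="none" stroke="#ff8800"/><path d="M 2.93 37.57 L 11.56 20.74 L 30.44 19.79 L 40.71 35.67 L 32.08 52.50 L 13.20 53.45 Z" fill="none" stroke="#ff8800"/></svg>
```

1 u = 1 mm; y_m = 98.52 − y.

[1] `<path>` cubic bezier, #ff8800→engrave S207 F3116: (163.57,18.89) → (174.80,44.47) → (175.38,80.07) → (166.91,82.91)

[2] `<polygon>` regular polygon, #ff8800→engrave S207 F3116: (119.87,35.04) → (138.24,38.70) → (150.59,24.61) → (144.57,6.88) → (126.20,3.22) → (113.85,17.31) → (119.87,35.04) (closed)

[3] `<path>` quadratic bezier, #ff8800→engrave S207 F3116: (16.55,21.38) → (24.88,26.38) → (32.51,24.07) → (39.43,14.46)

[4] `<path>` closed polygon, #ff8800→engrave S207 F3116: (218.88,69.28) → (181.66,61.71) → (189.40,48.66) → (95.41,26.01) → (59.28,8.69) → (86.23,22.94) → (218.88,69.28) (closed)

[5] `<path>` quadratic bezier, #ff8800→engrave S207 F3116: (24.07,81.40) → (53.44,83.86) → (80.57,76.99) → (105.46,60.80)

[6] `<rect>` rectangle, #ff8800→engrave S207 F3116: (48.20,57.65) → (118.00,57.65) → (118.00,11.17) → (48.20,11.17) → (48.20,57.65) (closed)

[7] `<polygon>` regular polygon, #ff8800→engrave S207 F3116: (57.82,45.48) → (17.08,27.08) → (21.51,71.56) → (57.82,45.48) (closed)

[8] `<path>` regular polygon, #ff8800→engrave S207 F3116: (2.93,60.95) → (11.56,77.78) → (30.44,78.73) → (40.71,62.85) → (32.08,46.02) → (13.20,45.07) → (2.93,60.95) (closed)

(bCNC post)
(Date: synthetic)
G21
G90
G00 X163.57 Y18.89
M4 S207
G01 X174.80 Y44.47 F3116
G01 X175.38 Y80.07 F3116
G01 X166.91 Y82.91 F3116
M5
G00 X119.87 Y35.04
M4 S207
G01 X138.24 Y38.70 F3116
G01 X150.59 Y24.61 F3116
G01 X144.57 Y6.88 F3116
G01 X126.20 Y3.22 F3116
G01 X113.85 Y17.31 F3116
G01 X119.87 Y35.04 F3116
M5
G00 X16.55 Y21.38
M4 S207
G01 X24.88 Y26.38 F3116
G01 X32.51 Y24.07 F3116
G01 X39.43 Y14.46 F3116
M5
G00 X218.88 Y69.28
M4 S207
G01 X181.66 Y61.71 F3116
G01 X189.40 Y48.66 F3116
G01 X95.41 Y26.01 F3116
G01 X59.28 Y8.69 F3116
G01 X86.23 Y22.94 F3116
G01 X218.88 Y69.28 F3116
M5
G00 X24.07 Y81.40
M4 S207
G01 X53.44 Y83.86 F3116
G01 X80.57 Y76.99 F3116
G01 X105.46 Y60.80 F3116
M5
G00 X48.20 Y57.65
M4 S207
G01 X118.00 Y57.65 F3116
G01 X118.00 Y11.17 F3116
G01 X48.20 Y11.17 F3116
G01 X48.20 Y57.65 F3116
M5
G00 X57.82 Y45.48
M4 S207
G01 X17.08 Y27.08 F3116
G01 X21.51 Y71.56 F3116
G01 X57.82 Y45.48 F3116
M5
G00 X2.93 Y60.95
M4 S207
G01 X11.56 Y77.78 F3116
G01 X30.44 Y78.73 F3116
G01 X40.71 Y62.85 F3116
G01 X32.08 Y46.02 F3116
G01 X13.20 Y45.07 F3116
G01 X2.93 Y60.95 F3116
M5
G00 X0.00 Y0.00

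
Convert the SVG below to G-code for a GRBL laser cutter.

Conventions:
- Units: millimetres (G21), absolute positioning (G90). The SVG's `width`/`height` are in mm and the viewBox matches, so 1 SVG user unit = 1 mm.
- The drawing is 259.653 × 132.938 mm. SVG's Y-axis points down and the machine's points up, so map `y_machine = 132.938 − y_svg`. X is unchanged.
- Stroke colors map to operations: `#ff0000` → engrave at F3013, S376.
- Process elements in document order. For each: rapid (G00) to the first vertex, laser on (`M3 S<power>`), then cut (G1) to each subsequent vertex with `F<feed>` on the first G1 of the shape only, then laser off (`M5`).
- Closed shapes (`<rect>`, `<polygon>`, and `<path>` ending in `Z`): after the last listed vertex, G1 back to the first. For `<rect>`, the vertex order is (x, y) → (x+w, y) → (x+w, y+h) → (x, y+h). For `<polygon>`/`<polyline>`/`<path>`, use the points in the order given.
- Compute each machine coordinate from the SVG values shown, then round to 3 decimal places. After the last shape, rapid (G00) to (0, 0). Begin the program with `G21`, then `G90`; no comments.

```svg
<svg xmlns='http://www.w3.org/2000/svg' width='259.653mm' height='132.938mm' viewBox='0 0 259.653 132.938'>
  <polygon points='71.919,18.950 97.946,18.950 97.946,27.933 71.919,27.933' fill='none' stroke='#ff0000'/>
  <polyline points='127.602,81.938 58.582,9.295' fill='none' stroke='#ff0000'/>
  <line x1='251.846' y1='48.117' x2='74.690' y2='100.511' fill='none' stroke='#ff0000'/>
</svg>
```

G21
G90
G00 X71.919 Y113.988
M3 S376
G1 X97.946 Y113.988 F3013
G1 X97.946 Y105.005
G1 X71.919 Y105.005
G1 X71.919 Y113.988
M5
G00 X127.602 Y51.000
M3 S376
G1 X58.582 Y123.643 F3013
M5
G00 X251.846 Y84.821
M3 S376
G1 X74.690 Y32.427 F3013
M5
G00 X0.000 Y0.000

viewBox `0 0 259.653 132.938` with mm width/height → 1 unit = 1 mm. Flip: y_m = 132.938 − y_svg.

**Shape 1** — `<polygon>` rectangle, stroke `#ff0000` → engrave (S376, F3013). Machine vertices: (71.919,113.988) → (97.946,113.988) → (97.946,105.005) → (71.919,105.005) → (71.919,113.988). Closed: final G1 returns to the first vertex.

**Shape 2** — `<polyline>` line segment, stroke `#ff0000` → engrave (S376, F3013). Machine vertices: (127.602,51.000) → (58.582,123.643). Open path.

**Shape 3** — `<line>` line segment, stroke `#ff0000` → engrave (S376, F3013). Machine vertices: (251.846,84.821) → (74.690,32.427). Open path.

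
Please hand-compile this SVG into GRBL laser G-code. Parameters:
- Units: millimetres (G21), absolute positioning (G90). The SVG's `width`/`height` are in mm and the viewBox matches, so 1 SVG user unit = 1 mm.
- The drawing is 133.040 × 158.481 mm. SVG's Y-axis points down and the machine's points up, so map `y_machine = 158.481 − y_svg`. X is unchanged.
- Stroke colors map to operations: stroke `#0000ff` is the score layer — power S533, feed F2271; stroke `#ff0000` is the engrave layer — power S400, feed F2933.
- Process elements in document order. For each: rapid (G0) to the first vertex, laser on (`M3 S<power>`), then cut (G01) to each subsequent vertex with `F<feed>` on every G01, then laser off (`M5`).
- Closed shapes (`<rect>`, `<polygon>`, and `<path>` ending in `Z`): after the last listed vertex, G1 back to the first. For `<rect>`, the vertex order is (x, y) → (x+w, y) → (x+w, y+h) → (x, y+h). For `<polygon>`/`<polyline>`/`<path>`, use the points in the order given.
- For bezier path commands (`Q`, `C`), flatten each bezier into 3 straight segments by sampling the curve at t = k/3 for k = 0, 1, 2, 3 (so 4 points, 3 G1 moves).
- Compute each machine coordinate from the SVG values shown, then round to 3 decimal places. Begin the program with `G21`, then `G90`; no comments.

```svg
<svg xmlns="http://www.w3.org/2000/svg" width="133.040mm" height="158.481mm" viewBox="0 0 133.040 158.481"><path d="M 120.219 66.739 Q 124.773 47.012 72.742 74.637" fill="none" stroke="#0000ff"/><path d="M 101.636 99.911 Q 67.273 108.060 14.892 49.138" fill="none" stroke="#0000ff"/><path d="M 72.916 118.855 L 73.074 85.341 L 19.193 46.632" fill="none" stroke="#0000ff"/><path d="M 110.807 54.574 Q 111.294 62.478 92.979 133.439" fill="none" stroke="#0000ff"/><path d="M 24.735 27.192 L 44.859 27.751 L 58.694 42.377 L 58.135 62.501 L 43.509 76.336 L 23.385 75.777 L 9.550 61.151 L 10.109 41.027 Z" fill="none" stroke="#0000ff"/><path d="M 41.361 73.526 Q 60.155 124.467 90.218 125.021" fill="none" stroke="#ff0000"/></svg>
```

G21
G90
G0 X120.219 Y91.742
M3 S533
G01 X116.968 Y99.632 F2271
G01 X101.142 Y96.999 F2271
G01 X72.742 Y83.844 F2271
M5
G0 X101.636 Y58.570
M3 S533
G01 X76.725 Y60.590 F2271
G01 X47.811 Y77.514 F2271
G01 X14.892 Y109.343 F2271
M5
G0 X72.916 Y39.626
M3 S533
G01 X73.074 Y73.140 F2271
G01 X19.193 Y111.849 F2271
M5
G0 X110.807 Y103.907
M3 S533
G01 X109.043 Y91.631 F2271
G01 X103.100 Y65.343 F2271
G01 X92.979 Y25.042 F2271
M5
G0 X24.735 Y131.289
M3 S533
G01 X44.859 Y130.730 F2271
G01 X58.694 Y116.104 F2271
G01 X58.135 Y95.980 F2271
G01 X43.509 Y82.145 F2271
G01 X23.385 Y82.704 F2271
G01 X9.550 Y97.330 F2271
G01 X10.109 Y117.454 F2271
G01 X24.735 Y131.289 F2271
M5
G0 X41.361 Y84.955
M3 S400
G01 X55.142 Y56.593 F2933
G01 X71.428 Y39.428 F2933
G01 X90.218 Y33.460 F2933
M5

1 u = 1 mm; y_m = 158.481 − y.

[1] `<path>` quadratic bezier, #0000ff→score S533 F2271: (120.219,91.742) → (116.968,99.632) → (101.142,96.999) → (72.742,83.844)

[2] `<path>` quadratic bezier, #0000ff→score S533 F2271: (101.636,58.570) → (76.725,60.590) → (47.811,77.514) → (14.892,109.343)

[3] `<path>` open polyline, #0000ff→score S533 F2271: (72.916,39.626) → (73.074,73.140) → (19.193,111.849)

[4] `<path>` quadratic bezier, #0000ff→score S533 F2271: (110.807,103.907) → (109.043,91.631) → (103.100,65.343) → (92.979,25.042)

[5] `<path>` regular polygon, #0000ff→score S533 F2271: (24.735,131.289) → (44.859,130.730) → (58.694,116.104) → (58.135,95.980) → (43.509,82.145) → (23.385,82.704) → (9.550,97.330) → (10.109,117.454) → (24.735,131.289) (closed)

[6] `<path>` quadratic bezier, #ff0000→engrave S400 F2933: (41.361,84.955) → (55.142,56.593) → (71.428,39.428) → (90.218,33.460)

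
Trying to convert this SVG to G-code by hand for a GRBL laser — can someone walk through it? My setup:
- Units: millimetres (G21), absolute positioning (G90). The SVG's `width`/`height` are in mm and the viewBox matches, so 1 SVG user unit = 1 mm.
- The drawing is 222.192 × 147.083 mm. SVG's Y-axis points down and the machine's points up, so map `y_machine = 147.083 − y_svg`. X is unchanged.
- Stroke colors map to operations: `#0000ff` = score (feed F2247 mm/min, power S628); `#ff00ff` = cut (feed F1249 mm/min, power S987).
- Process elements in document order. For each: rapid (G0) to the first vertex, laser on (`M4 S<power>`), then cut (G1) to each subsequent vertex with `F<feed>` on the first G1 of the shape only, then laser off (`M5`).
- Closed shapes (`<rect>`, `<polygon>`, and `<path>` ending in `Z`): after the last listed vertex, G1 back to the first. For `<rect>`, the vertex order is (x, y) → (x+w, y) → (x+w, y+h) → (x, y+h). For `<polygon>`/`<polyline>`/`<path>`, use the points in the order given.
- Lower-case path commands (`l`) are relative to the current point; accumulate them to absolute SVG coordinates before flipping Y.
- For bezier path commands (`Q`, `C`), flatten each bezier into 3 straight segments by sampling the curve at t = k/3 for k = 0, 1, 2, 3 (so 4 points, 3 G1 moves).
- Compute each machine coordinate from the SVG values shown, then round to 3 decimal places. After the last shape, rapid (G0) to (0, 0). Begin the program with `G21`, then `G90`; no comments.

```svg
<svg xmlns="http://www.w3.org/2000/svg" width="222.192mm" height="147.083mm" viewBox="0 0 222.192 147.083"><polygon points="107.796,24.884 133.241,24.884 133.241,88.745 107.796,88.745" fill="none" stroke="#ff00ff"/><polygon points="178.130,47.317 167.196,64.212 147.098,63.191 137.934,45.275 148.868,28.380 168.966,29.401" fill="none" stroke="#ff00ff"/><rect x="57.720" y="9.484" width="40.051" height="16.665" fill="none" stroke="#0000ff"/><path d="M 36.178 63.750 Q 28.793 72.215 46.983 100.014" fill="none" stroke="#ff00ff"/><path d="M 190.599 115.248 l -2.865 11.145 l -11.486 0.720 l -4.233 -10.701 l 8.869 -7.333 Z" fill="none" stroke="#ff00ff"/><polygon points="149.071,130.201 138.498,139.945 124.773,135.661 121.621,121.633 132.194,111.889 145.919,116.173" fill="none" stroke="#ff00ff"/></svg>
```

G21
G90
G0 X107.796 Y122.199
M4 S987
G1 X133.241 Y122.199 F1249
G1 X133.241 Y58.338
G1 X107.796 Y58.338
G1 X107.796 Y122.199
M5
G0 X178.130 Y99.766
M4 S987
G1 X167.196 Y82.871 F1249
G1 X147.098 Y83.892
G1 X137.934 Y101.808
G1 X148.868 Y118.703
G1 X168.966 Y117.682
G1 X178.130 Y99.766
M5
G0 X57.720 Y137.599
M4 S628
G1 X97.771 Y137.599 F2247
G1 X97.771 Y120.934
G1 X57.720 Y120.934
G1 X57.720 Y137.599
M5
G0 X36.178 Y83.333
M4 S987
G1 X34.096 Y75.541 F1249
G1 X37.698 Y63.453
G1 X46.983 Y47.069
M5
G0 X190.599 Y31.835
M4 S987
G1 X187.734 Y20.690 F1249
G1 X176.248 Y19.970
G1 X172.015 Y30.671
G1 X180.884 Y38.004
G1 X190.599 Y31.835
M5
G0 X149.071 Y16.882
M4 S987
G1 X138.498 Y7.138 F1249
G1 X124.773 Y11.422
G1 X121.621 Y25.450
G1 X132.194 Y35.194
G1 X145.919 Y30.910
G1 X149.071 Y16.882
M5
G0 X0.000 Y0.000

viewBox `0 0 222.192 147.083` with mm width/height → 1 unit = 1 mm. Flip: y_m = 147.083 − y_svg.

**Shape 1** — `<polygon>` rectangle, stroke `#ff00ff` → cut (S987, F1249). Machine vertices: (107.796,122.199) → (133.241,122.199) → (133.241,58.338) → (107.796,58.338) → (107.796,122.199). Closed: final G1 returns to the first vertex.

**Shape 2** — `<polygon>` regular polygon, stroke `#ff00ff` → cut (S987, F1249). Machine vertices: (178.130,99.766) → (167.196,82.871) → (147.098,83.892) → (137.934,101.808) → (148.868,118.703) → (168.966,117.682) → (178.130,99.766). Closed: final G1 returns to the first vertex.

**Shape 3** — `<rect>` rectangle, stroke `#0000ff` → score (S628, F2247). Machine vertices: (57.720,137.599) → (97.771,137.599) → (97.771,120.934) → (57.720,120.934) → (57.720,137.599). Closed: final G1 returns to the first vertex.

**Shape 4** — `<path>` quadratic bezier, stroke `#ff00ff` → cut (S987, F1249). Control points (SVG): P0=(36.178,63.750), P1=(28.793,72.215), P2=(46.983,100.014); sampled at t=k/3. Machine vertices: (36.178,83.333) → (34.096,75.541) → (37.698,63.453) → (46.983,47.069). Open path.

**Shape 5** — `<path>` regular polygon, stroke `#ff00ff` → cut (S987, F1249). Machine vertices: (190.599,31.835) → (187.734,20.690) → (176.248,19.970) → (172.015,30.671) → (180.884,38.004) → (190.599,31.835). Closed: final G1 returns to the first vertex.

**Shape 6** — `<polygon>` regular polygon, stroke `#ff00ff` → cut (S987, F1249). Machine vertices: (149.071,16.882) → (138.498,7.138) → (124.773,11.422) → (121.621,25.450) → (132.194,35.194) → (145.919,30.910) → (149.071,16.882). Closed: final G1 returns to the first vertex.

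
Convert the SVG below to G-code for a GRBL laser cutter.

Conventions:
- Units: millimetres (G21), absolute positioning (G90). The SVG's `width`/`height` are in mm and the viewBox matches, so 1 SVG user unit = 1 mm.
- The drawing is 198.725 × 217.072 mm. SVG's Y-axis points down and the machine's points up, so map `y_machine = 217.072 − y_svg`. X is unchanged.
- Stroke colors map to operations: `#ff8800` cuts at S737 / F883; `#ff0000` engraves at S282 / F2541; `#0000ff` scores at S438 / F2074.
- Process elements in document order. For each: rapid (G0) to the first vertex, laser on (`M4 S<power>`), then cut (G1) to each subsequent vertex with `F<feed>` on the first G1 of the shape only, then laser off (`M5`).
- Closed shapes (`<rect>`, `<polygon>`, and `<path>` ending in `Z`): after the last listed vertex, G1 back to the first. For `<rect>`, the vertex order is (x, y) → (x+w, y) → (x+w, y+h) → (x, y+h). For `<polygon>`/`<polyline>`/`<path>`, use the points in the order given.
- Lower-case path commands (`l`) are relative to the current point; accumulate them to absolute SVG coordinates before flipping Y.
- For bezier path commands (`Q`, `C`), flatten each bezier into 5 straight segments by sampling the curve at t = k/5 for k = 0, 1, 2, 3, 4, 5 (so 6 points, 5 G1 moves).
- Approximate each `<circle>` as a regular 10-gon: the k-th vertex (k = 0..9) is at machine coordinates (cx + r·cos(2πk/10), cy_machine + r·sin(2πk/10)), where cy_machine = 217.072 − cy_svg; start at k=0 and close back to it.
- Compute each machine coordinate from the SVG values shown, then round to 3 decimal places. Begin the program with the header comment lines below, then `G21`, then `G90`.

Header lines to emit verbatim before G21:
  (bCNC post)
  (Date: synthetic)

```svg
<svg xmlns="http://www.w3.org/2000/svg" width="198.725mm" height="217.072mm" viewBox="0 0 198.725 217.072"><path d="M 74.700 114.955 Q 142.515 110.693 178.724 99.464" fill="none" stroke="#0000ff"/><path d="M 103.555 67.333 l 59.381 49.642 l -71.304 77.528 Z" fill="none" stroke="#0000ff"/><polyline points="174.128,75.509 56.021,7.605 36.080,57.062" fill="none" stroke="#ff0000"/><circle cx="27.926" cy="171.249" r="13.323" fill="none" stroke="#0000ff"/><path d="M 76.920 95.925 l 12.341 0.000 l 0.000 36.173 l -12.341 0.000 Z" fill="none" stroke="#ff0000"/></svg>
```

(bCNC post)
(Date: synthetic)
G21
G90
G0 X74.700 Y102.117
M4 S438
G1 X100.562 Y104.100 F2074
G1 X123.895 Y106.641
G1 X144.700 Y109.740
G1 X162.976 Y113.395
G1 X178.724 Y117.608
M5
G0 X103.555 Y149.739
M4 S438
G1 X162.936 Y100.097 F2074
G1 X91.632 Y22.569
G1 X103.555 Y149.739
M5
G0 X174.128 Y141.563
M4 S282
G1 X56.021 Y209.467 F2541
G1 X36.080 Y160.010
M5
G0 X41.249 Y45.823
M4 S438
G1 X38.705 Y53.654 F2074
G1 X32.043 Y58.494
G1 X23.809 Y58.494
G1 X17.147 Y53.654
G1 X14.603 Y45.823
G1 X17.147 Y37.992
G1 X23.809 Y33.152
G1 X32.043 Y33.152
G1 X38.705 Y37.992
G1 X41.249 Y45.823
M5
G0 X76.920 Y121.147
M4 S282
G1 X89.261 Y121.147 F2541
G1 X89.261 Y84.974
G1 X76.920 Y84.974
G1 X76.920 Y121.147
M5

1 u = 1 mm; y_m = 217.072 − y.

[1] `<path>` quadratic bezier, #0000ff→score S438 F2074: (74.700,102.117) → (100.562,104.100) → (123.895,106.641) → (144.700,109.740) → (162.976,113.395) → (178.724,117.608)

[2] `<path>` closed polygon, #0000ff→score S438 F2074: (103.555,149.739) → (162.936,100.097) → (91.632,22.569) → (103.555,149.739) (closed)

[3] `<polyline>` open polyline, #ff0000→engrave S282 F2541: (174.128,141.563) → (56.021,209.467) → (36.080,160.010)

[4] `<circle>` circle, #0000ff→score S438 F2074: (41.249,45.823) → (38.705,53.654) → (32.043,58.494) → (23.809,58.494) → (17.147,53.654) → (14.603,45.823) → (17.147,37.992) → (23.809,33.152) → (32.043,33.152) → (38.705,37.992) → (41.249,45.823) (closed)

[5] `<path>` rectangle, #ff0000→engrave S282 F2541: (76.920,121.147) → (89.261,121.147) → (89.261,84.974) → (76.920,84.974) → (76.920,121.147) (closed)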